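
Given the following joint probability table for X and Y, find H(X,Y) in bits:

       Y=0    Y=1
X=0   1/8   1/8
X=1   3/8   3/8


H(X,Y) = -Σ p(x,y) log₂ p(x,y)
  p(0,0)=1/8: -0.1250 × log₂(0.1250) = 0.3750
  p(0,1)=1/8: -0.1250 × log₂(0.1250) = 0.3750
  p(1,0)=3/8: -0.3750 × log₂(0.3750) = 0.5306
  p(1,1)=3/8: -0.3750 × log₂(0.3750) = 0.5306
H(X,Y) = 1.8113 bits


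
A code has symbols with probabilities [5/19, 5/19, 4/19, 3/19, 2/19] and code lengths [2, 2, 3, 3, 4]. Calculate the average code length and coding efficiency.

Average length L = Σ p_i × l_i = 2.5789 bits
Entropy H = 2.2493 bits
Efficiency η = H/L × 100% = 87.22%


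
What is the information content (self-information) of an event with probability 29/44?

Information content I(x) = -log₂(p(x))
I = -log₂(29/44) = -log₂(0.6591)
I = 0.6015 bits


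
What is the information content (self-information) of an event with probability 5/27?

Information content I(x) = -log₂(p(x))
I = -log₂(5/27) = -log₂(0.1852)
I = 2.4330 bits


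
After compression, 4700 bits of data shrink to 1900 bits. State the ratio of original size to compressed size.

Compression ratio = Original / Compressed
= 4700 / 1900 = 2.47:1


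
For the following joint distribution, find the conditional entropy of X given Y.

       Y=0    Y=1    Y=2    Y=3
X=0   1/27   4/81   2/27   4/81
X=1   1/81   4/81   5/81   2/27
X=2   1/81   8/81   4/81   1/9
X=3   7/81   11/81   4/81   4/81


H(X|Y) = Σ_y p(y) H(X|Y=y)
  p(Y=0) = 4/27, H(X|Y=0) = 1.5511
  p(Y=1) = 1/3, H(X|Y=1) = 1.8640
  p(Y=2) = 19/81, H(X|Y=2) = 1.9785
  p(Y=3) = 23/81, H(X|Y=3) = 1.9132
H(X|Y) = 0.1481×1.5511 + 0.3333×1.8640 + 0.2346×1.9785 + 0.2840×1.9132 = 1.8585 bits


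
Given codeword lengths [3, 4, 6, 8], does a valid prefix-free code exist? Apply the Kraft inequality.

Kraft inequality: Σ 2^(-l_i) ≤ 1 for prefix-free code
Calculating: 2^(-3) + 2^(-4) + 2^(-6) + 2^(-8)
= 0.125 + 0.0625 + 0.015625 + 0.00390625
= 0.2070
Since 0.2070 ≤ 1, prefix-free code exists


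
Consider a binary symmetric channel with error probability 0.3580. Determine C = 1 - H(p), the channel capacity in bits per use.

For BSC with error probability p:
C = 1 - H(p) where H(p) is binary entropy
H(0.3580) = -0.3580 × log₂(0.3580) - 0.6420 × log₂(0.6420)
H(p) = 0.9410
C = 1 - 0.9410 = 0.0590 bits/use


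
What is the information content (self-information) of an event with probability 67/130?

Information content I(x) = -log₂(p(x))
I = -log₂(67/130) = -log₂(0.5154)
I = 0.9563 bits


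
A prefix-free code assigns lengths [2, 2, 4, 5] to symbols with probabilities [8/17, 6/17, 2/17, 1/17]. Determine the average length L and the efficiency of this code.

Average length L = Σ p_i × l_i = 2.4118 bits
Entropy H = 1.6457 bits
Efficiency η = H/L × 100% = 68.24%


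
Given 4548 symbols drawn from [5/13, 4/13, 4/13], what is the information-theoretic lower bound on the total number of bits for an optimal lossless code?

Entropy H = 1.5766 bits/symbol
Minimum bits = H × n = 1.5766 × 4548
= 7170.47 bits


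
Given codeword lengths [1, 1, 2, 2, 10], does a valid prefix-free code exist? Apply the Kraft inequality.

Kraft inequality: Σ 2^(-l_i) ≤ 1 for prefix-free code
Calculating: 2^(-1) + 2^(-1) + 2^(-2) + 2^(-2) + 2^(-10)
= 0.5 + 0.5 + 0.25 + 0.25 + 0.0009765625
= 1.5010
Since 1.5010 > 1, prefix-free code does not exist


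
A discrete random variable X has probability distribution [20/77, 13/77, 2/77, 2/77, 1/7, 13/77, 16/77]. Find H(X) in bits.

H(X) = -Σ p(x) log₂ p(x)
  -20/77 × log₂(20/77) = 0.5052
  -13/77 × log₂(13/77) = 0.4333
  -2/77 × log₂(2/77) = 0.1368
  -2/77 × log₂(2/77) = 0.1368
  -1/7 × log₂(1/7) = 0.4011
  -13/77 × log₂(13/77) = 0.4333
  -16/77 × log₂(16/77) = 0.4710
H(X) = 2.5174 bits


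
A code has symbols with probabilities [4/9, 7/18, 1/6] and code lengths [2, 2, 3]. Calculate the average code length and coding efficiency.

Average length L = Σ p_i × l_i = 2.1667 bits
Entropy H = 1.4807 bits
Efficiency η = H/L × 100% = 68.34%


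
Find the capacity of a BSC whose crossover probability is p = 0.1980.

For BSC with error probability p:
C = 1 - H(p) where H(p) is binary entropy
H(0.1980) = -0.1980 × log₂(0.1980) - 0.8020 × log₂(0.8020)
H(p) = 0.7179
C = 1 - 0.7179 = 0.2821 bits/use


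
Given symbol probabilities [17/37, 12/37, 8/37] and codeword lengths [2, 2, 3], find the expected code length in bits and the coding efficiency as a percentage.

Average length L = Σ p_i × l_i = 2.2162 bits
Entropy H = 1.5201 bits
Efficiency η = H/L × 100% = 68.59%


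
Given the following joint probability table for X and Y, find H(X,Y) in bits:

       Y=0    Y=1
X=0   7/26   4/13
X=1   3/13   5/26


H(X,Y) = -Σ p(x,y) log₂ p(x,y)
  p(0,0)=7/26: -0.2692 × log₂(0.2692) = 0.5097
  p(0,1)=4/13: -0.3077 × log₂(0.3077) = 0.5232
  p(1,0)=3/13: -0.2308 × log₂(0.2308) = 0.4882
  p(1,1)=5/26: -0.1923 × log₂(0.1923) = 0.4574
H(X,Y) = 1.9785 bits


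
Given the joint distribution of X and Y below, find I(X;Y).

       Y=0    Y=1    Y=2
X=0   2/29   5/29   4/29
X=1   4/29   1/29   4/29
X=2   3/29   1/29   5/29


H(X) = 1.5782, H(Y) = 1.5378, H(X,Y) = 2.9968
I(X;Y) = H(X) + H(Y) - H(X,Y) = 0.1192 bits


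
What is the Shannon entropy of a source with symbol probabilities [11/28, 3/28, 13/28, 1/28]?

H(X) = -Σ p(x) log₂ p(x)
  -11/28 × log₂(11/28) = 0.5295
  -3/28 × log₂(3/28) = 0.3453
  -13/28 × log₂(13/28) = 0.5139
  -1/28 × log₂(1/28) = 0.1717
H(X) = 1.5604 bits


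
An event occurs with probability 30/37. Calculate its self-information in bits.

Information content I(x) = -log₂(p(x))
I = -log₂(30/37) = -log₂(0.8108)
I = 0.3026 bits


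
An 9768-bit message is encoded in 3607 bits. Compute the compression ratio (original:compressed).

Compression ratio = Original / Compressed
= 9768 / 3607 = 2.71:1


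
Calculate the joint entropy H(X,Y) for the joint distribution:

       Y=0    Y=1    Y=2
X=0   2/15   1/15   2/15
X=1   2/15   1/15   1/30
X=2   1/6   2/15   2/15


H(X,Y) = -Σ p(x,y) log₂ p(x,y)
  p(0,0)=2/15: -0.1333 × log₂(0.1333) = 0.3876
  p(0,1)=1/15: -0.0667 × log₂(0.0667) = 0.2605
  p(0,2)=2/15: -0.1333 × log₂(0.1333) = 0.3876
  p(1,0)=2/15: -0.1333 × log₂(0.1333) = 0.3876
  p(1,1)=1/15: -0.0667 × log₂(0.0667) = 0.2605
  p(1,2)=1/30: -0.0333 × log₂(0.0333) = 0.1636
  p(2,0)=1/6: -0.1667 × log₂(0.1667) = 0.4308
  p(2,1)=2/15: -0.1333 × log₂(0.1333) = 0.3876
  p(2,2)=2/15: -0.1333 × log₂(0.1333) = 0.3876
H(X,Y) = 3.0532 bits


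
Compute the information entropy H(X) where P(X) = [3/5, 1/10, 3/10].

H(X) = -Σ p(x) log₂ p(x)
  -3/5 × log₂(3/5) = 0.4422
  -1/10 × log₂(1/10) = 0.3322
  -3/10 × log₂(3/10) = 0.5211
H(X) = 1.2955 bits


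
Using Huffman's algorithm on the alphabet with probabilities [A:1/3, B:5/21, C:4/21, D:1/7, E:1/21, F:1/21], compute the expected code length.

Huffman tree construction:
Combine smallest probabilities repeatedly
Resulting codes:
  A: 11 (length 2)
  B: 01 (length 2)
  C: 00 (length 2)
  D: 101 (length 3)
  E: 1000 (length 4)
  F: 1001 (length 4)
Average length = Σ p(s) × length(s) = 2.3333 bits


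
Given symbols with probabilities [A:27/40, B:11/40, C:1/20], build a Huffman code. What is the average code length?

Huffman tree construction:
Combine smallest probabilities repeatedly
Resulting codes:
  A: 1 (length 1)
  B: 01 (length 2)
  C: 00 (length 2)
Average length = Σ p(s) × length(s) = 1.3250 bits


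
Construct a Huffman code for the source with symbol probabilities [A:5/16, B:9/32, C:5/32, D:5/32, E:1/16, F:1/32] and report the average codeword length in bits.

Huffman tree construction:
Combine smallest probabilities repeatedly
Resulting codes:
  A: 11 (length 2)
  B: 10 (length 2)
  C: 011 (length 3)
  D: 00 (length 2)
  E: 0101 (length 4)
  F: 0100 (length 4)
Average length = Σ p(s) × length(s) = 2.3438 bits


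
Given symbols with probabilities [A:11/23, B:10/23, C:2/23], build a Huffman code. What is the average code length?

Huffman tree construction:
Combine smallest probabilities repeatedly
Resulting codes:
  A: 0 (length 1)
  B: 11 (length 2)
  C: 10 (length 2)
Average length = Σ p(s) × length(s) = 1.5217 bits


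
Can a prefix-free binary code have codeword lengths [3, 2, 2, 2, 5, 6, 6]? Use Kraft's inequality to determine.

Kraft inequality: Σ 2^(-l_i) ≤ 1 for prefix-free code
Calculating: 2^(-3) + 2^(-2) + 2^(-2) + 2^(-2) + 2^(-5) + 2^(-6) + 2^(-6)
= 0.125 + 0.25 + 0.25 + 0.25 + 0.03125 + 0.015625 + 0.015625
= 0.9375
Since 0.9375 ≤ 1, prefix-free code exists


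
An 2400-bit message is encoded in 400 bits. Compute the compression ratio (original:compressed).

Compression ratio = Original / Compressed
= 2400 / 400 = 6.00:1


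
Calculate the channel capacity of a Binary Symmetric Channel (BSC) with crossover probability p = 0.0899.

For BSC with error probability p:
C = 1 - H(p) where H(p) is binary entropy
H(0.0899) = -0.0899 × log₂(0.0899) - 0.9101 × log₂(0.9101)
H(p) = 0.4361
C = 1 - 0.4361 = 0.5639 bits/use


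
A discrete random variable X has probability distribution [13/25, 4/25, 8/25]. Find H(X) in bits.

H(X) = -Σ p(x) log₂ p(x)
  -13/25 × log₂(13/25) = 0.4906
  -4/25 × log₂(4/25) = 0.4230
  -8/25 × log₂(8/25) = 0.5260
H(X) = 1.4396 bits


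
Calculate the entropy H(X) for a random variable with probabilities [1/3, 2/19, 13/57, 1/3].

H(X) = -Σ p(x) log₂ p(x)
  -1/3 × log₂(1/3) = 0.5283
  -2/19 × log₂(2/19) = 0.3419
  -13/57 × log₂(13/57) = 0.4863
  -1/3 × log₂(1/3) = 0.5283
H(X) = 1.8849 bits


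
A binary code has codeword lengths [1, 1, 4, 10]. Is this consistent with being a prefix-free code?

Kraft inequality: Σ 2^(-l_i) ≤ 1 for prefix-free code
Calculating: 2^(-1) + 2^(-1) + 2^(-4) + 2^(-10)
= 0.5 + 0.5 + 0.0625 + 0.0009765625
= 1.0635
Since 1.0635 > 1, prefix-free code does not exist


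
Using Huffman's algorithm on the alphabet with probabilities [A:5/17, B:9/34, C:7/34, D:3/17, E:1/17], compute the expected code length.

Huffman tree construction:
Combine smallest probabilities repeatedly
Resulting codes:
  A: 11 (length 2)
  B: 10 (length 2)
  C: 00 (length 2)
  D: 011 (length 3)
  E: 010 (length 3)
Average length = Σ p(s) × length(s) = 2.2353 bits


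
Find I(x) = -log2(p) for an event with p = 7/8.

Information content I(x) = -log₂(p(x))
I = -log₂(7/8) = -log₂(0.8750)
I = 0.1926 bits


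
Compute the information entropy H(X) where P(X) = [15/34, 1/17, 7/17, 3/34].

H(X) = -Σ p(x) log₂ p(x)
  -15/34 × log₂(15/34) = 0.5208
  -1/17 × log₂(1/17) = 0.2404
  -7/17 × log₂(7/17) = 0.5271
  -3/34 × log₂(3/34) = 0.3090
H(X) = 1.5974 bits


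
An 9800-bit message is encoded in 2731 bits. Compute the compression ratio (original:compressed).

Compression ratio = Original / Compressed
= 9800 / 2731 = 3.59:1


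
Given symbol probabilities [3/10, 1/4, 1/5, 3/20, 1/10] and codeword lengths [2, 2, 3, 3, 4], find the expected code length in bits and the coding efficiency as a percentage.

Average length L = Σ p_i × l_i = 2.5500 bits
Entropy H = 2.2282 bits
Efficiency η = H/L × 100% = 87.38%


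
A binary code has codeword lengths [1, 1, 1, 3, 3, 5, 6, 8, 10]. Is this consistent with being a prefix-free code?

Kraft inequality: Σ 2^(-l_i) ≤ 1 for prefix-free code
Calculating: 2^(-1) + 2^(-1) + 2^(-1) + 2^(-3) + 2^(-3) + 2^(-5) + 2^(-6) + 2^(-8) + 2^(-10)
= 0.5 + 0.5 + 0.5 + 0.125 + 0.125 + 0.03125 + 0.015625 + 0.00390625 + 0.0009765625
= 1.8018
Since 1.8018 > 1, prefix-free code does not exist


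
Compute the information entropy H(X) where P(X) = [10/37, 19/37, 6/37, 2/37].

H(X) = -Σ p(x) log₂ p(x)
  -10/37 × log₂(10/37) = 0.5101
  -19/37 × log₂(19/37) = 0.4938
  -6/37 × log₂(6/37) = 0.4256
  -2/37 × log₂(2/37) = 0.2275
H(X) = 1.6570 bits


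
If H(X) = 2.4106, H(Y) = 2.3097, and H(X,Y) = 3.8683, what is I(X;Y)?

I(X;Y) = H(X) + H(Y) - H(X,Y)
I(X;Y) = 2.4106 + 2.3097 - 3.8683 = 0.852 bits


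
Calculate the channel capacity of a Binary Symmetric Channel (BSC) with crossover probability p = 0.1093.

For BSC with error probability p:
C = 1 - H(p) where H(p) is binary entropy
H(0.1093) = -0.1093 × log₂(0.1093) - 0.8907 × log₂(0.8907)
H(p) = 0.4978
C = 1 - 0.4978 = 0.5022 bits/use


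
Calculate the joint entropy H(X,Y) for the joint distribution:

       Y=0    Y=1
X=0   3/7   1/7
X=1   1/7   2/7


H(X,Y) = -Σ p(x,y) log₂ p(x,y)
  p(0,0)=3/7: -0.4286 × log₂(0.4286) = 0.5239
  p(0,1)=1/7: -0.1429 × log₂(0.1429) = 0.4011
  p(1,0)=1/7: -0.1429 × log₂(0.1429) = 0.4011
  p(1,1)=2/7: -0.2857 × log₂(0.2857) = 0.5164
H(X,Y) = 1.8424 bits


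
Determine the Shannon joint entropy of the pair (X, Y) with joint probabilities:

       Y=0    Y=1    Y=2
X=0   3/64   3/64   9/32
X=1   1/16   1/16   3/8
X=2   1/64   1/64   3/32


H(X,Y) = -Σ p(x,y) log₂ p(x,y)
  p(0,0)=3/64: -0.0469 × log₂(0.0469) = 0.2070
  p(0,1)=3/64: -0.0469 × log₂(0.0469) = 0.2070
  p(0,2)=9/32: -0.2812 × log₂(0.2812) = 0.5147
  p(1,0)=1/16: -0.0625 × log₂(0.0625) = 0.2500
  p(1,1)=1/16: -0.0625 × log₂(0.0625) = 0.2500
  p(1,2)=3/8: -0.3750 × log₂(0.3750) = 0.5306
  p(2,0)=1/64: -0.0156 × log₂(0.0156) = 0.0938
  p(2,1)=1/64: -0.0156 × log₂(0.0156) = 0.0938
  p(2,2)=3/32: -0.0938 × log₂(0.0938) = 0.3202
H(X,Y) = 2.4669 bits


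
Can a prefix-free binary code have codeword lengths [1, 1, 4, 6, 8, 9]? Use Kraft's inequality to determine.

Kraft inequality: Σ 2^(-l_i) ≤ 1 for prefix-free code
Calculating: 2^(-1) + 2^(-1) + 2^(-4) + 2^(-6) + 2^(-8) + 2^(-9)
= 0.5 + 0.5 + 0.0625 + 0.015625 + 0.00390625 + 0.001953125
= 1.0840
Since 1.0840 > 1, prefix-free code does not exist


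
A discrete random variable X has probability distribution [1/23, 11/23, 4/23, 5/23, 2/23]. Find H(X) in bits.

H(X) = -Σ p(x) log₂ p(x)
  -1/23 × log₂(1/23) = 0.1967
  -11/23 × log₂(11/23) = 0.5089
  -4/23 × log₂(4/23) = 0.4389
  -5/23 × log₂(5/23) = 0.4786
  -2/23 × log₂(2/23) = 0.3064
H(X) = 1.9295 bits


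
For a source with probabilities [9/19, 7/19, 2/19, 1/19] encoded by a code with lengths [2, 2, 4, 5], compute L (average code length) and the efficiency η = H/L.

Average length L = Σ p_i × l_i = 2.3684 bits
Entropy H = 1.6068 bits
Efficiency η = H/L × 100% = 67.84%


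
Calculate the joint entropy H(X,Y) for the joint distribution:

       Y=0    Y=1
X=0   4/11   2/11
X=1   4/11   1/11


H(X,Y) = -Σ p(x,y) log₂ p(x,y)
  p(0,0)=4/11: -0.3636 × log₂(0.3636) = 0.5307
  p(0,1)=2/11: -0.1818 × log₂(0.1818) = 0.4472
  p(1,0)=4/11: -0.3636 × log₂(0.3636) = 0.5307
  p(1,1)=1/11: -0.0909 × log₂(0.0909) = 0.3145
H(X,Y) = 1.8231 bits


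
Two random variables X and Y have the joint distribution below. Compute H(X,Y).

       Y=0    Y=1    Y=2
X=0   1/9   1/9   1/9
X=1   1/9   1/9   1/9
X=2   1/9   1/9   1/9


H(X,Y) = -Σ p(x,y) log₂ p(x,y)
  p(0,0)=1/9: -0.1111 × log₂(0.1111) = 0.3522
  p(0,1)=1/9: -0.1111 × log₂(0.1111) = 0.3522
  p(0,2)=1/9: -0.1111 × log₂(0.1111) = 0.3522
  p(1,0)=1/9: -0.1111 × log₂(0.1111) = 0.3522
  p(1,1)=1/9: -0.1111 × log₂(0.1111) = 0.3522
  p(1,2)=1/9: -0.1111 × log₂(0.1111) = 0.3522
  p(2,0)=1/9: -0.1111 × log₂(0.1111) = 0.3522
  p(2,1)=1/9: -0.1111 × log₂(0.1111) = 0.3522
  p(2,2)=1/9: -0.1111 × log₂(0.1111) = 0.3522
H(X,Y) = 3.1699 bits


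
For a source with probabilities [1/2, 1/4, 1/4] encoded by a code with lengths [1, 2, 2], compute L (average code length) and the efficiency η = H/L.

Average length L = Σ p_i × l_i = 1.5000 bits
Entropy H = 1.5000 bits
Efficiency η = H/L × 100% = 100.00%


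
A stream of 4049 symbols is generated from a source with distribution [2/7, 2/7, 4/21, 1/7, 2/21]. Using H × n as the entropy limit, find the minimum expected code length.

Entropy H = 2.2126 bits/symbol
Minimum bits = H × n = 2.2126 × 4049
= 8958.75 bits


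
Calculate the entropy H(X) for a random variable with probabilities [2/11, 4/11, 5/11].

H(X) = -Σ p(x) log₂ p(x)
  -2/11 × log₂(2/11) = 0.4472
  -4/11 × log₂(4/11) = 0.5307
  -5/11 × log₂(5/11) = 0.5170
H(X) = 1.4949 bits


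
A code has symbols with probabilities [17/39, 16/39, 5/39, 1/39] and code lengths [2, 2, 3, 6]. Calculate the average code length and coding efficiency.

Average length L = Σ p_i × l_i = 2.2308 bits
Entropy H = 1.5650 bits
Efficiency η = H/L × 100% = 70.15%


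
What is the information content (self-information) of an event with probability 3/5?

Information content I(x) = -log₂(p(x))
I = -log₂(3/5) = -log₂(0.6000)
I = 0.7370 bits


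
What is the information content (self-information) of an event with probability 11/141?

Information content I(x) = -log₂(p(x))
I = -log₂(11/141) = -log₂(0.0780)
I = 3.6801 bits


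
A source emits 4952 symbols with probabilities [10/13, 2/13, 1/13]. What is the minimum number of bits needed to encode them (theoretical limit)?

Entropy H = 0.9913 bits/symbol
Minimum bits = H × n = 0.9913 × 4952
= 4908.74 bits


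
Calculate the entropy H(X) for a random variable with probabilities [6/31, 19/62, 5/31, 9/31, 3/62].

H(X) = -Σ p(x) log₂ p(x)
  -6/31 × log₂(6/31) = 0.4586
  -19/62 × log₂(19/62) = 0.5229
  -5/31 × log₂(5/31) = 0.4246
  -9/31 × log₂(9/31) = 0.5180
  -3/62 × log₂(3/62) = 0.2114
H(X) = 2.1354 bits


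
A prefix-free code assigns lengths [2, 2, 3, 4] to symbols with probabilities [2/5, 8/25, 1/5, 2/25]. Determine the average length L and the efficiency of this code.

Average length L = Σ p_i × l_i = 2.3600 bits
Entropy H = 1.8107 bits
Efficiency η = H/L × 100% = 76.72%


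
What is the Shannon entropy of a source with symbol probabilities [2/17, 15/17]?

H(X) = -Σ p(x) log₂ p(x)
  -2/17 × log₂(2/17) = 0.3632
  -15/17 × log₂(15/17) = 0.1593
H(X) = 0.5226 bits


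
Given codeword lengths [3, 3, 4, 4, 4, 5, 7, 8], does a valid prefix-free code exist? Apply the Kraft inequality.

Kraft inequality: Σ 2^(-l_i) ≤ 1 for prefix-free code
Calculating: 2^(-3) + 2^(-3) + 2^(-4) + 2^(-4) + 2^(-4) + 2^(-5) + 2^(-7) + 2^(-8)
= 0.125 + 0.125 + 0.0625 + 0.0625 + 0.0625 + 0.03125 + 0.0078125 + 0.00390625
= 0.4805
Since 0.4805 ≤ 1, prefix-free code exists


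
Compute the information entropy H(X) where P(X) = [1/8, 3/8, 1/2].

H(X) = -Σ p(x) log₂ p(x)
  -1/8 × log₂(1/8) = 0.3750
  -3/8 × log₂(3/8) = 0.5306
  -1/2 × log₂(1/2) = 0.5000
H(X) = 1.4056 bits


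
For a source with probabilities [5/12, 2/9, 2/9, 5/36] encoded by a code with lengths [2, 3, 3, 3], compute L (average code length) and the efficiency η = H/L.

Average length L = Σ p_i × l_i = 2.5833 bits
Entropy H = 1.8862 bits
Efficiency η = H/L × 100% = 73.02%


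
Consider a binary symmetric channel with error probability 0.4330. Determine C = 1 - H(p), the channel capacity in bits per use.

For BSC with error probability p:
C = 1 - H(p) where H(p) is binary entropy
H(0.4330) = -0.4330 × log₂(0.4330) - 0.5670 × log₂(0.5670)
H(p) = 0.9870
C = 1 - 0.9870 = 0.0130 bits/use


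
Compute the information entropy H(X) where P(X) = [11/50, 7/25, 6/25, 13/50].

H(X) = -Σ p(x) log₂ p(x)
  -11/50 × log₂(11/50) = 0.4806
  -7/25 × log₂(7/25) = 0.5142
  -6/25 × log₂(6/25) = 0.4941
  -13/50 × log₂(13/50) = 0.5053
H(X) = 1.9942 bits


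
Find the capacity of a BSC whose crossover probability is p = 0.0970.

For BSC with error probability p:
C = 1 - H(p) where H(p) is binary entropy
H(0.0970) = -0.0970 × log₂(0.0970) - 0.9030 × log₂(0.9030)
H(p) = 0.4594
C = 1 - 0.4594 = 0.5406 bits/use


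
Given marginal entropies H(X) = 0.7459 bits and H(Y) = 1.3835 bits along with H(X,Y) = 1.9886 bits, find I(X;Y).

I(X;Y) = H(X) + H(Y) - H(X,Y)
I(X;Y) = 0.7459 + 1.3835 - 1.9886 = 0.1408 bits


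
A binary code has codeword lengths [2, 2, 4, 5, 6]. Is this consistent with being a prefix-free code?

Kraft inequality: Σ 2^(-l_i) ≤ 1 for prefix-free code
Calculating: 2^(-2) + 2^(-2) + 2^(-4) + 2^(-5) + 2^(-6)
= 0.25 + 0.25 + 0.0625 + 0.03125 + 0.015625
= 0.6094
Since 0.6094 ≤ 1, prefix-free code exists


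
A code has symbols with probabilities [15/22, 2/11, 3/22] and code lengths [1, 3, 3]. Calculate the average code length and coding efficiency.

Average length L = Σ p_i × l_i = 1.6364 bits
Entropy H = 1.2159 bits
Efficiency η = H/L × 100% = 74.30%


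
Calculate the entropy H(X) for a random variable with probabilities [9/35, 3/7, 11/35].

H(X) = -Σ p(x) log₂ p(x)
  -9/35 × log₂(9/35) = 0.5038
  -3/7 × log₂(3/7) = 0.5239
  -11/35 × log₂(11/35) = 0.5248
H(X) = 1.5525 bits


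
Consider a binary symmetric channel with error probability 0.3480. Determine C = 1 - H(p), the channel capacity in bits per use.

For BSC with error probability p:
C = 1 - H(p) where H(p) is binary entropy
H(0.3480) = -0.3480 × log₂(0.3480) - 0.6520 × log₂(0.6520)
H(p) = 0.9323
C = 1 - 0.9323 = 0.0677 bits/use


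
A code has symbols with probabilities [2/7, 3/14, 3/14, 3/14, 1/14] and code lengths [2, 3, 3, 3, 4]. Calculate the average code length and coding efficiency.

Average length L = Σ p_i × l_i = 2.7857 bits
Entropy H = 2.2170 bits
Efficiency η = H/L × 100% = 79.59%


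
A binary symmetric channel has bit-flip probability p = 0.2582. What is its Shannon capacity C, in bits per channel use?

For BSC with error probability p:
C = 1 - H(p) where H(p) is binary entropy
H(0.2582) = -0.2582 × log₂(0.2582) - 0.7418 × log₂(0.7418)
H(p) = 0.8240
C = 1 - 0.8240 = 0.1760 bits/use


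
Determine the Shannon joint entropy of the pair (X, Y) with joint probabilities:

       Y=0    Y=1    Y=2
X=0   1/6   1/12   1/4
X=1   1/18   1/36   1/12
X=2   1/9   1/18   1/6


H(X,Y) = -Σ p(x,y) log₂ p(x,y)
  p(0,0)=1/6: -0.1667 × log₂(0.1667) = 0.4308
  p(0,1)=1/12: -0.0833 × log₂(0.0833) = 0.2987
  p(0,2)=1/4: -0.2500 × log₂(0.2500) = 0.5000
  p(1,0)=1/18: -0.0556 × log₂(0.0556) = 0.2317
  p(1,1)=1/36: -0.0278 × log₂(0.0278) = 0.1436
  p(1,2)=1/12: -0.0833 × log₂(0.0833) = 0.2987
  p(2,0)=1/9: -0.1111 × log₂(0.1111) = 0.3522
  p(2,1)=1/18: -0.0556 × log₂(0.0556) = 0.2317
  p(2,2)=1/6: -0.1667 × log₂(0.1667) = 0.4308
H(X,Y) = 2.9183 bits


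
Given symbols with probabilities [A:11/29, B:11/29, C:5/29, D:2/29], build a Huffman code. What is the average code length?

Huffman tree construction:
Combine smallest probabilities repeatedly
Resulting codes:
  A: 11 (length 2)
  B: 0 (length 1)
  C: 101 (length 3)
  D: 100 (length 3)
Average length = Σ p(s) × length(s) = 1.8621 bits


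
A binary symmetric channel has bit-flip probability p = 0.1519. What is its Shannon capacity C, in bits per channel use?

For BSC with error probability p:
C = 1 - H(p) where H(p) is binary entropy
H(0.1519) = -0.1519 × log₂(0.1519) - 0.8481 × log₂(0.8481)
H(p) = 0.6146
C = 1 - 0.6146 = 0.3854 bits/use


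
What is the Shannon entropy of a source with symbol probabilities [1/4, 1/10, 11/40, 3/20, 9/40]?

H(X) = -Σ p(x) log₂ p(x)
  -1/4 × log₂(1/4) = 0.5000
  -1/10 × log₂(1/10) = 0.3322
  -11/40 × log₂(11/40) = 0.5122
  -3/20 × log₂(3/20) = 0.4105
  -9/40 × log₂(9/40) = 0.4842
H(X) = 2.2391 bits


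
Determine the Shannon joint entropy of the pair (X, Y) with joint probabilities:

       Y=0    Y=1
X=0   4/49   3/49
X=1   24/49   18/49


H(X,Y) = -Σ p(x,y) log₂ p(x,y)
  p(0,0)=4/49: -0.0816 × log₂(0.0816) = 0.2951
  p(0,1)=3/49: -0.0612 × log₂(0.0612) = 0.2467
  p(1,0)=24/49: -0.4898 × log₂(0.4898) = 0.5044
  p(1,1)=18/49: -0.3673 × log₂(0.3673) = 0.5307
H(X,Y) = 1.5769 bits


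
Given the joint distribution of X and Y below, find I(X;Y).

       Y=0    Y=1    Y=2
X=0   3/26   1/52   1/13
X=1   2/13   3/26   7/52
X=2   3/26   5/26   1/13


H(X) = 1.5325, H(Y) = 1.5749, H(X,Y) = 3.0197
I(X;Y) = H(X) + H(Y) - H(X,Y) = 0.0878 bits


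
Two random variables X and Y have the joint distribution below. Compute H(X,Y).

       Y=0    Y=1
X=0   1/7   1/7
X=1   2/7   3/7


H(X,Y) = -Σ p(x,y) log₂ p(x,y)
  p(0,0)=1/7: -0.1429 × log₂(0.1429) = 0.4011
  p(0,1)=1/7: -0.1429 × log₂(0.1429) = 0.4011
  p(1,0)=2/7: -0.2857 × log₂(0.2857) = 0.5164
  p(1,1)=3/7: -0.4286 × log₂(0.4286) = 0.5239
H(X,Y) = 1.8424 bits


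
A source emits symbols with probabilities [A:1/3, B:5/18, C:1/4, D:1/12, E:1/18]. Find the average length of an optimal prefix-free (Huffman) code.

Huffman tree construction:
Combine smallest probabilities repeatedly
Resulting codes:
  A: 11 (length 2)
  B: 10 (length 2)
  C: 01 (length 2)
  D: 001 (length 3)
  E: 000 (length 3)
Average length = Σ p(s) × length(s) = 2.1389 bits


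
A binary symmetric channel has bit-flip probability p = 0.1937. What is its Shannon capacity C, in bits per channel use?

For BSC with error probability p:
C = 1 - H(p) where H(p) is binary entropy
H(0.1937) = -0.1937 × log₂(0.1937) - 0.8063 × log₂(0.8063)
H(p) = 0.7091
C = 1 - 0.7091 = 0.2909 bits/use


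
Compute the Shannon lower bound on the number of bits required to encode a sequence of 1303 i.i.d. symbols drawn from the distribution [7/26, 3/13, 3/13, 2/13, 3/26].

Entropy H = 2.2610 bits/symbol
Minimum bits = H × n = 2.2610 × 1303
= 2946.06 bits


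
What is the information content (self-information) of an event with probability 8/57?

Information content I(x) = -log₂(p(x))
I = -log₂(8/57) = -log₂(0.1404)
I = 2.8329 bits


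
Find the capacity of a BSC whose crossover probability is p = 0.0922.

For BSC with error probability p:
C = 1 - H(p) where H(p) is binary entropy
H(0.0922) = -0.0922 × log₂(0.0922) - 0.9078 × log₂(0.9078)
H(p) = 0.4438
C = 1 - 0.4438 = 0.5562 bits/use


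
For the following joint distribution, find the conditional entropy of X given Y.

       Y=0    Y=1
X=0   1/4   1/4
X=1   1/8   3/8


H(X|Y) = Σ_y p(y) H(X|Y=y)
  p(Y=0) = 3/8, H(X|Y=0) = 0.9183
  p(Y=1) = 5/8, H(X|Y=1) = 0.9710
H(X|Y) = 0.3750×0.9183 + 0.6250×0.9710 = 0.9512 bits


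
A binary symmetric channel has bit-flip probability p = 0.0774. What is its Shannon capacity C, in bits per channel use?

For BSC with error probability p:
C = 1 - H(p) where H(p) is binary entropy
H(0.0774) = -0.0774 × log₂(0.0774) - 0.9226 × log₂(0.9226)
H(p) = 0.3930
C = 1 - 0.3930 = 0.6070 bits/use


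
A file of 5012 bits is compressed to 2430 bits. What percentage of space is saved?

Space savings = (1 - Compressed/Original) × 100%
= (1 - 2430/5012) × 100%
= 51.52%


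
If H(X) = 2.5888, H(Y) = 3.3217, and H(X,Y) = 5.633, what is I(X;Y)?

I(X;Y) = H(X) + H(Y) - H(X,Y)
I(X;Y) = 2.5888 + 3.3217 - 5.633 = 0.2775 bits


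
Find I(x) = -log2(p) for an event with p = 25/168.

Information content I(x) = -log₂(p(x))
I = -log₂(25/168) = -log₂(0.1488)
I = 2.7485 bits


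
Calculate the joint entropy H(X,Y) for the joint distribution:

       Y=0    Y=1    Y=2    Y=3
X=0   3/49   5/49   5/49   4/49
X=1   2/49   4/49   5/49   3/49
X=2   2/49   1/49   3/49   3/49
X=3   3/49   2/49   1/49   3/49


H(X,Y) = -Σ p(x,y) log₂ p(x,y)
  p(0,0)=3/49: -0.0612 × log₂(0.0612) = 0.2467
  p(0,1)=5/49: -0.1020 × log₂(0.1020) = 0.3360
  p(0,2)=5/49: -0.1020 × log₂(0.1020) = 0.3360
  p(0,3)=4/49: -0.0816 × log₂(0.0816) = 0.2951
  p(1,0)=2/49: -0.0408 × log₂(0.0408) = 0.1884
  p(1,1)=4/49: -0.0816 × log₂(0.0816) = 0.2951
  p(1,2)=5/49: -0.1020 × log₂(0.1020) = 0.3360
  p(1,3)=3/49: -0.0612 × log₂(0.0612) = 0.2467
  p(2,0)=2/49: -0.0408 × log₂(0.0408) = 0.1884
  p(2,1)=1/49: -0.0204 × log₂(0.0204) = 0.1146
  p(2,2)=3/49: -0.0612 × log₂(0.0612) = 0.2467
  p(2,3)=3/49: -0.0612 × log₂(0.0612) = 0.2467
  p(3,0)=3/49: -0.0612 × log₂(0.0612) = 0.2467
  p(3,1)=2/49: -0.0408 × log₂(0.0408) = 0.1884
  p(3,2)=1/49: -0.0204 × log₂(0.0204) = 0.1146
  p(3,3)=3/49: -0.0612 × log₂(0.0612) = 0.2467
H(X,Y) = 3.8727 bits


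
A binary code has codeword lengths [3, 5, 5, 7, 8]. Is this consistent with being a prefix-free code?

Kraft inequality: Σ 2^(-l_i) ≤ 1 for prefix-free code
Calculating: 2^(-3) + 2^(-5) + 2^(-5) + 2^(-7) + 2^(-8)
= 0.125 + 0.03125 + 0.03125 + 0.0078125 + 0.00390625
= 0.1992
Since 0.1992 ≤ 1, prefix-free code exists


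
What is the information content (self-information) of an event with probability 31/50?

Information content I(x) = -log₂(p(x))
I = -log₂(31/50) = -log₂(0.6200)
I = 0.6897 bits


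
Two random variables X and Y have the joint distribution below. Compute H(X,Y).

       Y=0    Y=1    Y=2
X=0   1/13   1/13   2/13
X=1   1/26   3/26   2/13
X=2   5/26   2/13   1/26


H(X,Y) = -Σ p(x,y) log₂ p(x,y)
  p(0,0)=1/13: -0.0769 × log₂(0.0769) = 0.2846
  p(0,1)=1/13: -0.0769 × log₂(0.0769) = 0.2846
  p(0,2)=2/13: -0.1538 × log₂(0.1538) = 0.4155
  p(1,0)=1/26: -0.0385 × log₂(0.0385) = 0.1808
  p(1,1)=3/26: -0.1154 × log₂(0.1154) = 0.3595
  p(1,2)=2/13: -0.1538 × log₂(0.1538) = 0.4155
  p(2,0)=5/26: -0.1923 × log₂(0.1923) = 0.4574
  p(2,1)=2/13: -0.1538 × log₂(0.1538) = 0.4155
  p(2,2)=1/26: -0.0385 × log₂(0.0385) = 0.1808
H(X,Y) = 2.9941 bits


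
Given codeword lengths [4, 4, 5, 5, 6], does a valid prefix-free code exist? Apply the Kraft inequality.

Kraft inequality: Σ 2^(-l_i) ≤ 1 for prefix-free code
Calculating: 2^(-4) + 2^(-4) + 2^(-5) + 2^(-5) + 2^(-6)
= 0.0625 + 0.0625 + 0.03125 + 0.03125 + 0.015625
= 0.2031
Since 0.2031 ≤ 1, prefix-free code exists


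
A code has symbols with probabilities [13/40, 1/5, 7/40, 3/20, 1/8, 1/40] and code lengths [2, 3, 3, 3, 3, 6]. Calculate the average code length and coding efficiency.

Average length L = Σ p_i × l_i = 2.7500 bits
Entropy H = 2.3500 bits
Efficiency η = H/L × 100% = 85.46%


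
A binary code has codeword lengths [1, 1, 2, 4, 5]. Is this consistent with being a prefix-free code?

Kraft inequality: Σ 2^(-l_i) ≤ 1 for prefix-free code
Calculating: 2^(-1) + 2^(-1) + 2^(-2) + 2^(-4) + 2^(-5)
= 0.5 + 0.5 + 0.25 + 0.0625 + 0.03125
= 1.3438
Since 1.3438 > 1, prefix-free code does not exist


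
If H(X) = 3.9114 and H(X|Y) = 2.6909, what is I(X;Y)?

I(X;Y) = H(X) - H(X|Y)
I(X;Y) = 3.9114 - 2.6909 = 1.2205 bits


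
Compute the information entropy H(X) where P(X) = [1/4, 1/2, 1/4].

H(X) = -Σ p(x) log₂ p(x)
  -1/4 × log₂(1/4) = 0.5000
  -1/2 × log₂(1/2) = 0.5000
  -1/4 × log₂(1/4) = 0.5000
H(X) = 1.5000 bits


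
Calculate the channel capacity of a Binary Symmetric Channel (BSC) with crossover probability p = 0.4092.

For BSC with error probability p:
C = 1 - H(p) where H(p) is binary entropy
H(0.4092) = -0.4092 × log₂(0.4092) - 0.5908 × log₂(0.5908)
H(p) = 0.9761
C = 1 - 0.9761 = 0.0239 bits/use


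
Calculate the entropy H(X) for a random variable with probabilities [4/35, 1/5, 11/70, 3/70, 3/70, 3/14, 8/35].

H(X) = -Σ p(x) log₂ p(x)
  -4/35 × log₂(4/35) = 0.3576
  -1/5 × log₂(1/5) = 0.4644
  -11/70 × log₂(11/70) = 0.4195
  -3/70 × log₂(3/70) = 0.1948
  -3/70 × log₂(3/70) = 0.1948
  -3/14 × log₂(3/14) = 0.4762
  -8/35 × log₂(8/35) = 0.4867
H(X) = 2.5940 bits


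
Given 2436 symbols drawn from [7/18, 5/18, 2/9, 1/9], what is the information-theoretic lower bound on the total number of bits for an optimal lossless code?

Entropy H = 1.8776 bits/symbol
Minimum bits = H × n = 1.8776 × 2436
= 4573.93 bits


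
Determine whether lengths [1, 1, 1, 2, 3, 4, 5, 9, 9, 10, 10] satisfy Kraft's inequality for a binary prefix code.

Kraft inequality: Σ 2^(-l_i) ≤ 1 for prefix-free code
Calculating: 2^(-1) + 2^(-1) + 2^(-1) + 2^(-2) + 2^(-3) + 2^(-4) + 2^(-5) + 2^(-9) + 2^(-9) + 2^(-10) + 2^(-10)
= 0.5 + 0.5 + 0.5 + 0.25 + 0.125 + 0.0625 + 0.03125 + 0.001953125 + 0.001953125 + 0.0009765625 + 0.0009765625
= 1.9746
Since 1.9746 > 1, prefix-free code does not exist


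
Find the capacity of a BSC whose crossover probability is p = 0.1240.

For BSC with error probability p:
C = 1 - H(p) where H(p) is binary entropy
H(0.1240) = -0.1240 × log₂(0.1240) - 0.8760 × log₂(0.8760)
H(p) = 0.5408
C = 1 - 0.5408 = 0.4592 bits/use


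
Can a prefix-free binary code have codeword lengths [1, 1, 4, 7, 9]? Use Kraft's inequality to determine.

Kraft inequality: Σ 2^(-l_i) ≤ 1 for prefix-free code
Calculating: 2^(-1) + 2^(-1) + 2^(-4) + 2^(-7) + 2^(-9)
= 0.5 + 0.5 + 0.0625 + 0.0078125 + 0.001953125
= 1.0723
Since 1.0723 > 1, prefix-free code does not exist


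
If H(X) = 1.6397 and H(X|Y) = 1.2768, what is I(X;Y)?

I(X;Y) = H(X) - H(X|Y)
I(X;Y) = 1.6397 - 1.2768 = 0.3629 bits


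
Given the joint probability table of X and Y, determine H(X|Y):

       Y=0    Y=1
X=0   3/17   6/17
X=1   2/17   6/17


H(X|Y) = Σ_y p(y) H(X|Y=y)
  p(Y=0) = 5/17, H(X|Y=0) = 0.9710
  p(Y=1) = 12/17, H(X|Y=1) = 1.0000
H(X|Y) = 0.2941×0.9710 + 0.7059×1.0000 = 0.9915 bits


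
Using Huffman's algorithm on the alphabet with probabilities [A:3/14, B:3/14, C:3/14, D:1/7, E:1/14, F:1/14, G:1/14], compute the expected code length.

Huffman tree construction:
Combine smallest probabilities repeatedly
Resulting codes:
  A: 111 (length 3)
  B: 00 (length 2)
  C: 01 (length 2)
  D: 101 (length 3)
  E: 1100 (length 4)
  F: 1101 (length 4)
  G: 100 (length 3)
Average length = Σ p(s) × length(s) = 2.7143 bits


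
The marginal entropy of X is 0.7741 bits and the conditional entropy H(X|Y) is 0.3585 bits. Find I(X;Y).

I(X;Y) = H(X) - H(X|Y)
I(X;Y) = 0.7741 - 0.3585 = 0.4156 bits


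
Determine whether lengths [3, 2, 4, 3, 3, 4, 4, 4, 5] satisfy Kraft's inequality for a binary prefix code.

Kraft inequality: Σ 2^(-l_i) ≤ 1 for prefix-free code
Calculating: 2^(-3) + 2^(-2) + 2^(-4) + 2^(-3) + 2^(-3) + 2^(-4) + 2^(-4) + 2^(-4) + 2^(-5)
= 0.125 + 0.25 + 0.0625 + 0.125 + 0.125 + 0.0625 + 0.0625 + 0.0625 + 0.03125
= 0.9062
Since 0.9062 ≤ 1, prefix-free code exists


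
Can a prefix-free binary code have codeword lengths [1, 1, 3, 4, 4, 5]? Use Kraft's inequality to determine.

Kraft inequality: Σ 2^(-l_i) ≤ 1 for prefix-free code
Calculating: 2^(-1) + 2^(-1) + 2^(-3) + 2^(-4) + 2^(-4) + 2^(-5)
= 0.5 + 0.5 + 0.125 + 0.0625 + 0.0625 + 0.03125
= 1.2812
Since 1.2812 > 1, prefix-free code does not exist


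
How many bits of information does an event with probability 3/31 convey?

Information content I(x) = -log₂(p(x))
I = -log₂(3/31) = -log₂(0.0968)
I = 3.3692 bits


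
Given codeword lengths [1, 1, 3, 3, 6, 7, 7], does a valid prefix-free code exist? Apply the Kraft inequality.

Kraft inequality: Σ 2^(-l_i) ≤ 1 for prefix-free code
Calculating: 2^(-1) + 2^(-1) + 2^(-3) + 2^(-3) + 2^(-6) + 2^(-7) + 2^(-7)
= 0.5 + 0.5 + 0.125 + 0.125 + 0.015625 + 0.0078125 + 0.0078125
= 1.2812
Since 1.2812 > 1, prefix-free code does not exist


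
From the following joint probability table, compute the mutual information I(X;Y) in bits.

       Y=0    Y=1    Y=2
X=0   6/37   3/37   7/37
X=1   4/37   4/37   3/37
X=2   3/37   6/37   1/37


H(X) = 1.5534, H(Y) = 1.5807, H(X,Y) = 3.0220
I(X;Y) = H(X) + H(Y) - H(X,Y) = 0.1121 bits


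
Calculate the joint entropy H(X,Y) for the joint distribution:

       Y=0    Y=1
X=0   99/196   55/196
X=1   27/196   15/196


H(X,Y) = -Σ p(x,y) log₂ p(x,y)
  p(0,0)=99/196: -0.5051 × log₂(0.5051) = 0.4977
  p(0,1)=55/196: -0.2806 × log₂(0.2806) = 0.5145
  p(1,0)=27/196: -0.1378 × log₂(0.1378) = 0.3940
  p(1,1)=15/196: -0.0765 × log₂(0.0765) = 0.2838
H(X,Y) = 1.6899 bits


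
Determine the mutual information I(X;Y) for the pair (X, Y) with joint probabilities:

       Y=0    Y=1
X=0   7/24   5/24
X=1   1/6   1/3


H(X) = 1.0000, H(Y) = 0.9950, H(X,Y) = 1.9491
I(X;Y) = H(X) + H(Y) - H(X,Y) = 0.0459 bits


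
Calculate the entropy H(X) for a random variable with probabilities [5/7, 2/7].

H(X) = -Σ p(x) log₂ p(x)
  -5/7 × log₂(5/7) = 0.3467
  -2/7 × log₂(2/7) = 0.5164
H(X) = 0.8631 bits


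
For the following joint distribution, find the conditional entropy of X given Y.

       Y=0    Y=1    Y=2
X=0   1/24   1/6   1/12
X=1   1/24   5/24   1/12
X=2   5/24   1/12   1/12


H(X|Y) = Σ_y p(y) H(X|Y=y)
  p(Y=0) = 7/24, H(X|Y=0) = 1.1488
  p(Y=1) = 11/24, H(X|Y=1) = 1.4949
  p(Y=2) = 1/4, H(X|Y=2) = 1.5850
H(X|Y) = 0.2917×1.1488 + 0.4583×1.4949 + 0.2500×1.5850 = 1.4165 bits


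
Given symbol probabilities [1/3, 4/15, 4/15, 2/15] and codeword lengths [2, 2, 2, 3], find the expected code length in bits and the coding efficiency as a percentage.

Average length L = Σ p_i × l_i = 2.1333 bits
Entropy H = 1.9329 bits
Efficiency η = H/L × 100% = 90.61%


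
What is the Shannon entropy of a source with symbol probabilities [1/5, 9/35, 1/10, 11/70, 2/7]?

H(X) = -Σ p(x) log₂ p(x)
  -1/5 × log₂(1/5) = 0.4644
  -9/35 × log₂(9/35) = 0.5038
  -1/10 × log₂(1/10) = 0.3322
  -11/70 × log₂(11/70) = 0.4195
  -2/7 × log₂(2/7) = 0.5164
H(X) = 2.2363 bits


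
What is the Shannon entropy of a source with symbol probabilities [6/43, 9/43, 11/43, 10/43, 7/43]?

H(X) = -Σ p(x) log₂ p(x)
  -6/43 × log₂(6/43) = 0.3965
  -9/43 × log₂(9/43) = 0.4723
  -11/43 × log₂(11/43) = 0.5031
  -10/43 × log₂(10/43) = 0.4894
  -7/43 × log₂(7/43) = 0.4263
H(X) = 2.2876 bits


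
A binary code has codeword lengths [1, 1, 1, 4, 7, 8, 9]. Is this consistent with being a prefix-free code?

Kraft inequality: Σ 2^(-l_i) ≤ 1 for prefix-free code
Calculating: 2^(-1) + 2^(-1) + 2^(-1) + 2^(-4) + 2^(-7) + 2^(-8) + 2^(-9)
= 0.5 + 0.5 + 0.5 + 0.0625 + 0.0078125 + 0.00390625 + 0.001953125
= 1.5762
Since 1.5762 > 1, prefix-free code does not exist


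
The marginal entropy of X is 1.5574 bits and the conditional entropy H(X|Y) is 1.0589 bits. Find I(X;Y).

I(X;Y) = H(X) - H(X|Y)
I(X;Y) = 1.5574 - 1.0589 = 0.4985 bits


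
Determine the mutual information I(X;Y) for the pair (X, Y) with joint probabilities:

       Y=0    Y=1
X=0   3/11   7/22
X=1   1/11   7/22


H(X) = 0.9760, H(Y) = 0.9457, H(X,Y) = 1.8770
I(X;Y) = H(X) + H(Y) - H(X,Y) = 0.0446 bits


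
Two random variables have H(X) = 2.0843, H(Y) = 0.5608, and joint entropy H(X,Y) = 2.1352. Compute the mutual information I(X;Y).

I(X;Y) = H(X) + H(Y) - H(X,Y)
I(X;Y) = 2.0843 + 0.5608 - 2.1352 = 0.5099 bits


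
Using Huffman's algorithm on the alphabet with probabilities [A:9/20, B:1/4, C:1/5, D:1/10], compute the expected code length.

Huffman tree construction:
Combine smallest probabilities repeatedly
Resulting codes:
  A: 0 (length 1)
  B: 10 (length 2)
  C: 111 (length 3)
  D: 110 (length 3)
Average length = Σ p(s) × length(s) = 1.8500 bits


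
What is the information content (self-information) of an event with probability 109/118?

Information content I(x) = -log₂(p(x))
I = -log₂(109/118) = -log₂(0.9237)
I = 0.1145 bits


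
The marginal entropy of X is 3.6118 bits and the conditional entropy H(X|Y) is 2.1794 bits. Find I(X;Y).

I(X;Y) = H(X) - H(X|Y)
I(X;Y) = 3.6118 - 2.1794 = 1.4324 bits


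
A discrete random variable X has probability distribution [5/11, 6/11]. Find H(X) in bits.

H(X) = -Σ p(x) log₂ p(x)
  -5/11 × log₂(5/11) = 0.5170
  -6/11 × log₂(6/11) = 0.4770
H(X) = 0.9940 bits


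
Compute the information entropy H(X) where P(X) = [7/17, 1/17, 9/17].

H(X) = -Σ p(x) log₂ p(x)
  -7/17 × log₂(7/17) = 0.5271
  -1/17 × log₂(1/17) = 0.2404
  -9/17 × log₂(9/17) = 0.4858
H(X) = 1.2533 bits


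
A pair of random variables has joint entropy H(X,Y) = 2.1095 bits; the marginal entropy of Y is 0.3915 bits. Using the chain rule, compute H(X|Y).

Chain rule: H(X,Y) = H(X|Y) + H(Y)
H(X|Y) = H(X,Y) - H(Y) = 2.1095 - 0.3915 = 1.718 bits
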